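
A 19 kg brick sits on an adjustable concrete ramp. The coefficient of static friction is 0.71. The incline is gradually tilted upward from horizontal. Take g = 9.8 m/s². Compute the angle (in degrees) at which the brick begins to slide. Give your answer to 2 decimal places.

At the threshold of sliding, static friction is at its maximum μ_s N and exactly balances the weight component along the incline: mg sin θ = μ_s mg cos θ.
Hence tan θ = μ_s = 0.71, so θ = arctan(0.71) = 35.3748°.

35.37°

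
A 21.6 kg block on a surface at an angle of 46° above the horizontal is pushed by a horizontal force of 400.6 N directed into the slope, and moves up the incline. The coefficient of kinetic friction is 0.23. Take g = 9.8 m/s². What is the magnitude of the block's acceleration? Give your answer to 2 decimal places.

The horizontal push has components F cos 46° = 400.6 × 0.6947 = 278.297 N up the incline and F sin 46° = 400.6 × 0.7193 = 288.152 N pressing into the surface.
The normal force is therefore N = mg cos 46° + F sin 46° = 147.054 + 288.152 = 435.206 N, and kinetic friction down the slope is μN = 0.23 × 435.206 = 100.097 N.
Along the incline: F cos 46° − mg sin 46° − μN = ma, so 278.297 − 152.261 − 100.097 = 21.6 a, giving a = 1.2009 m/s².

1.20 m/s²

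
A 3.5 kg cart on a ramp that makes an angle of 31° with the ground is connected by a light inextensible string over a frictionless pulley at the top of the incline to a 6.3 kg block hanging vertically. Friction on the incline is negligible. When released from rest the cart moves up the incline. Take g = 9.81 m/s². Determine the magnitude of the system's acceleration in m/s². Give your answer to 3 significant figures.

For the cart on the incline: the weight component along the slope is m₁g sin 31° = 3.5 × 9.81 × 0.5150 = 17.683 N and the normal force is N = m₁g cos 31° = 29.431 N.
Newton's second law for the cart (up-slope positive): T − 17.683 = 3.5 a. For the hanging block (downward positive): 6.3 × 9.81 − T = 6.3 a.
Adding the two equations eliminates T: 44.120 = 9.8 a, so a = 4.5020 m/s².

4.50 m/s²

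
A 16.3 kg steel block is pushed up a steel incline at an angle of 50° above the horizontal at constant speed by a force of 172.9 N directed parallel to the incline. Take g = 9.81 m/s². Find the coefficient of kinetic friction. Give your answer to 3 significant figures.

0.490

At constant speed ΣF = 0 along the incline. The applied 172.9 N acts up the slope; the weight component mg sin 50° = 122.493 N and kinetic friction μN both act down the slope.
So 172.9 = 122.493 + μ × 102.784, giving μ = (172.9 − 122.493) / 102.784 = 0.4904.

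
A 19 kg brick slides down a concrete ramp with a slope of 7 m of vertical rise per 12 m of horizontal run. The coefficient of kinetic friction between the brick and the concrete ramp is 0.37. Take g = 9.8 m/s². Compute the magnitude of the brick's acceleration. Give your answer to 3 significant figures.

1.81 m/s²

Resolving the weight along the incline: the component pulling the brick down the slope is mg sin 30.26° = 19 × 9.8 × 0.5039 = 93.826 N, and the normal force is N = mg cos 30.26° = 19 × 9.8 × 0.8638 = 160.840 N.
Kinetic friction acts up the slope with magnitude f = μN = 0.37 × 160.840 = 59.511 N.
Net force along the incline is 93.826 − 59.511 = 34.315 N, so a = 34.315 / 19 = 1.8061 m/s².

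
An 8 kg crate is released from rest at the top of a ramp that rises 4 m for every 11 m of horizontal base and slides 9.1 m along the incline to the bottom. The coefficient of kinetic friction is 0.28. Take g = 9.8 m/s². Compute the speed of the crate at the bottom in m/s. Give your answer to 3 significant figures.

3.74 m/s

The weight component along the incline is mg sin 19.98° = 26.793 N and the normal force is N = mg cos 19.98° = 73.680 N.
Friction up the slope is f = μN = 0.28 × 73.680 = 20.630 N, so the net downslope force is 26.793 − 20.630 = 6.163 N and a = 6.163 / 8 = 0.7704 m/s².
Starting from rest over a distance of 9.1 m, v² = 2aL = 2 × 0.7704 × 9.1 = 14.0213, so v = 3.7445 m/s.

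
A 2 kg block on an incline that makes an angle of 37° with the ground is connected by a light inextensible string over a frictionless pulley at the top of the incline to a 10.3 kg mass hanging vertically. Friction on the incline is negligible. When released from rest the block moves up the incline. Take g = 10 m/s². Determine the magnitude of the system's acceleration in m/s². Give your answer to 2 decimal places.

7.40 m/s²

For the block on the incline: the weight component along the slope is m₁g sin 37° = 2 × 10 × 0.6018 = 12.036 N and the normal force is N = m₁g cos 37° = 15.973 N.
Newton's second law for the block (up-slope positive): T − 12.036 = 2 a. For the hanging mass (downward positive): 10.3 × 10 − T = 10.3 a.
Adding the two equations eliminates T: 90.964 = 12.3 a, so a = 7.3954 m/s².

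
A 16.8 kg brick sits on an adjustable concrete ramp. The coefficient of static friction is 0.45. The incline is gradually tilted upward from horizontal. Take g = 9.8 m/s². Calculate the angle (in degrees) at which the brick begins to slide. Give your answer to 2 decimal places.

At the threshold of sliding, static friction is at its maximum μ_s N and exactly balances the weight component along the incline: mg sin θ = μ_s mg cos θ.
Hence tan θ = μ_s = 0.45, so θ = arctan(0.45) = 24.2277°.

24.23°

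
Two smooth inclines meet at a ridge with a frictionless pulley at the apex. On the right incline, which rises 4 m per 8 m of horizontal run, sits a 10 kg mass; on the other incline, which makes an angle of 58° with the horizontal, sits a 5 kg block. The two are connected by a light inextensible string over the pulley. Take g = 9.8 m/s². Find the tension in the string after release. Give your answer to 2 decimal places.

42.31 N

Resolve each weight along its own incline: the 10 kg mass has component 10 × 9.8 × sin 26.57° = 43.827 N down its slope, and the 5 kg mass has 5 × 9.8 × sin 58° = 41.554 N down its slope.
The 10 kg side's 43.827 N exceeds the other side's 41.554 N, so that mass slides down and the 5 kg mass slides up. Taking that direction as positive, Newton's second law for the whole system gives 43.827 − 41.554 = (10 + 5) a, so a = 2.273 / 15 = 0.1515 m/s².
For the 5 kg mass (up-slope positive): T − 41.554 = 5 × 0.1515, so T = 42.312 N.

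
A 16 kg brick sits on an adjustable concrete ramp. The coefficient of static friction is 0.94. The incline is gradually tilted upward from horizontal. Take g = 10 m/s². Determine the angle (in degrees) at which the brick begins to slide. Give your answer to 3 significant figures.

At the threshold of sliding, static friction is at its maximum μ_s N and exactly balances the weight component along the incline: mg sin θ = μ_s mg cos θ.
Hence tan θ = μ_s = 0.94, so θ = arctan(0.94) = 43.2285°.

43.2°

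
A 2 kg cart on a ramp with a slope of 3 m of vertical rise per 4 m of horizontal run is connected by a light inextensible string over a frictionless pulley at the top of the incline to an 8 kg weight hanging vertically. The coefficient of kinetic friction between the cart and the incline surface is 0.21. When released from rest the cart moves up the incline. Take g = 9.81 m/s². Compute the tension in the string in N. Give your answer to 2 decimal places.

27.75 N

For the cart on the incline: the weight component along the slope is m₁g sin 36.87° = 2 × 9.81 × 0.6000 = 11.772 N and the normal force is N = m₁g cos 36.87° = 15.696 N.
Kinetic friction opposes the cart's motion up the incline: f = μN = 0.21 × 15.696 = 3.296 N acting down the slope.
Newton's second law for the cart (up-slope positive): T − 11.772 − 3.296 = 2 a. For the hanging weight (downward positive): 8 × 9.81 − T = 8 a.
Adding the two equations eliminates T: 63.412 = 10 a, so a = 6.3412 m/s².
Then from the hanging weight's equation, T = 8 × (9.81 − 6.3412) = 27.750 N.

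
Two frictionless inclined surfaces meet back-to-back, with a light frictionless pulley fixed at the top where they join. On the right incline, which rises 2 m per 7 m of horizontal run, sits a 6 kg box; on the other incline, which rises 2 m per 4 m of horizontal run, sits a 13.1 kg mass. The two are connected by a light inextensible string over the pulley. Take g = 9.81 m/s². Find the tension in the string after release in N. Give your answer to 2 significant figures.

Resolve each weight along its own incline: the 6 kg mass has component 6 × 9.81 × sin 15.95° = 16.170 N down its slope, and the 13.1 kg mass has 13.1 × 9.81 × sin 26.57° = 57.472 N down its slope.
The 13.1 kg side's 57.472 N exceeds the other side's 16.170 N, so that mass slides down and the 6 kg mass slides up. Taking that direction as positive, Newton's second law for the whole system gives 57.472 − 16.170 = (6 + 13.1) a, so a = 41.302 / 19.1 = 2.1624 m/s².
For the 6 kg mass (up-slope positive): T − 16.170 = 6 × 2.1624, so T = 29.144 N.

29 N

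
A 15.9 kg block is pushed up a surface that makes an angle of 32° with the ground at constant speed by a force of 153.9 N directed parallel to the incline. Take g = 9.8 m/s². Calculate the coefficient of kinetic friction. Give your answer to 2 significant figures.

0.54

At constant speed ΣF = 0 along the incline. The applied 153.9 N acts up the slope; the weight component mg sin 32° = 82.572 N and kinetic friction μN both act down the slope.
So 153.9 = 82.572 + μ × 132.143, giving μ = (153.9 − 82.572) / 132.143 = 0.5398.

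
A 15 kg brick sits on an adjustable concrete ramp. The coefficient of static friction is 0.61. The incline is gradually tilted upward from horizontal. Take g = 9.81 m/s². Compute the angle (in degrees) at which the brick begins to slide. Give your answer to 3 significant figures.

31.4°

At the threshold of sliding, static friction is at its maximum μ_s N and exactly balances the weight component along the incline: mg sin θ = μ_s mg cos θ.
Hence tan θ = μ_s = 0.61, so θ = arctan(0.61) = 31.3832°.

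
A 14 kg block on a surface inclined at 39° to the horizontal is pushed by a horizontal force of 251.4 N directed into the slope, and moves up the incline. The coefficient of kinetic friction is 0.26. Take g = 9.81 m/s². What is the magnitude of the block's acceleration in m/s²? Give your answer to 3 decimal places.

2.861 m/s²

The horizontal push has components F cos 39° = 251.4 × 0.7771 = 195.363 N up the incline and F sin 39° = 251.4 × 0.6293 = 158.206 N pressing into the surface.
The normal force is therefore N = mg cos 39° + F sin 39° = 106.727 + 158.206 = 264.933 N, and kinetic friction down the slope is μN = 0.26 × 264.933 = 68.883 N.
Along the incline: F cos 39° − mg sin 39° − μN = ma, so 195.363 − 86.428 − 68.883 = 14 a, giving a = 2.8609 m/s².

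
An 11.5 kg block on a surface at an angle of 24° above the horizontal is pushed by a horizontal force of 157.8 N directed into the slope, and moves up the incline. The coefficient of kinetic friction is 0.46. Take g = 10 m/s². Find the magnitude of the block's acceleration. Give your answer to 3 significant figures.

The horizontal push has components F cos 24° = 157.8 × 0.9135 = 144.150 N up the incline and F sin 24° = 157.8 × 0.4067 = 64.177 N pressing into the surface.
The normal force is therefore N = mg cos 24° + F sin 24° = 105.052 + 64.177 = 169.229 N, and kinetic friction down the slope is μN = 0.46 × 169.229 = 77.845 N.
Along the incline: F cos 24° − mg sin 24° − μN = ma, so 144.150 − 46.770 − 77.845 = 11.5 a, giving a = 1.6987 m/s².

1.70 m/s²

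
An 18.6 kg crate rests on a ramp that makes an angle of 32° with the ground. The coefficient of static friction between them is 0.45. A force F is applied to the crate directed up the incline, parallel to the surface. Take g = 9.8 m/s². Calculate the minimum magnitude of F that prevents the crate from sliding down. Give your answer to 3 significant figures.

27.0 N

The normal force is N = mg cos 32° = 154.582 N. With F at its minimum the crate is on the verge of sliding down, so static friction is at its maximum μ_s N = 0.45 × 154.582 = 69.562 N and acts up the slope.
Equilibrium along the incline: F + μ_s N = mg sin 32°, so F = 96.594 − 69.562 = 27.032 N.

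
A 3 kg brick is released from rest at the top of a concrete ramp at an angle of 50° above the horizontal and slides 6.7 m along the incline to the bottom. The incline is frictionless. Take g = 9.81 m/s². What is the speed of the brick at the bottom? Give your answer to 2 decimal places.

10.03 m/s

The weight component along the incline is mg sin 50° = 22.545 N and the normal force is N = mg cos 50° = 18.917 N.
With no friction, a = g sin 50° = 7.5149 m/s².
Starting from rest over a distance of 6.7 m, v² = 2aL = 2 × 7.5149 × 6.7 = 100.6997, so v = 10.0349 m/s.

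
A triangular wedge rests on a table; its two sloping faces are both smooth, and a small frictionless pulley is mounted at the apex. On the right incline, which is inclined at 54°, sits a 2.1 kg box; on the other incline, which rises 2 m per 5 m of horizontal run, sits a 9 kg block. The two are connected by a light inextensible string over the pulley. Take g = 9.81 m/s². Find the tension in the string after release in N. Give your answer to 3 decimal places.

19.717 N

Resolve each weight along its own incline: the 2.1 kg mass has component 2.1 × 9.81 × sin 54° = 16.667 N down its slope, and the 9 kg mass has 9 × 9.81 × sin 21.80° = 32.790 N down its slope.
The 9 kg side's 32.790 N exceeds the other side's 16.667 N, so that mass slides down and the 2.1 kg mass slides up. Taking that direction as positive, Newton's second law for the whole system gives 32.790 − 16.667 = (2.1 + 9) a, so a = 16.123 / 11.1 = 1.4525 m/s².
For the 2.1 kg mass (up-slope positive): T − 16.667 = 2.1 × 1.4525, so T = 19.717 N.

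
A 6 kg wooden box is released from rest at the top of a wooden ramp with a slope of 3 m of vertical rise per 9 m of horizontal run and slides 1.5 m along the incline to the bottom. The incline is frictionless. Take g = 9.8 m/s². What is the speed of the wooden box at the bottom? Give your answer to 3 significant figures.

3.05 m/s

The weight component along the incline is mg sin 18.43° = 18.594 N and the normal force is N = mg cos 18.43° = 55.783 N.
With no friction, a = g sin 18.43° = 3.0990 m/s².
Starting from rest over a distance of 1.5 m, v² = 2aL = 2 × 3.0990 × 1.5 = 9.2970, so v = 3.0491 m/s.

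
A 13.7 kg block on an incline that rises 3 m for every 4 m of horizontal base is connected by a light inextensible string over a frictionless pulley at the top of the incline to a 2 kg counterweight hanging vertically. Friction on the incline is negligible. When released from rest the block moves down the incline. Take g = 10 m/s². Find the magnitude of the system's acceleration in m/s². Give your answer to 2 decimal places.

For the block on the incline: the weight component along the slope is m₁g sin 36.87° = 13.7 × 10 × 0.6000 = 82.200 N and the normal force is N = m₁g cos 36.87° = 109.600 N.
Newton's second law for the block (down-slope positive): 82.200 − T = 13.7 a. For the hanging counterweight (upward positive): T − 2 × 10 = 2 a.
Adding the two equations eliminates T: 62.200 = 15.7 a, so a = 3.9618 m/s².

3.96 m/s²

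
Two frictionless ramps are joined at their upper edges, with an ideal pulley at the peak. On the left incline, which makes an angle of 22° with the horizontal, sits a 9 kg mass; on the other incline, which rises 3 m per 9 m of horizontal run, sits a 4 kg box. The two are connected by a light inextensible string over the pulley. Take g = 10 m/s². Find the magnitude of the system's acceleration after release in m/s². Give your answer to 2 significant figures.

1.6 m/s²

Resolve each weight along its own incline: the 9 kg mass has component 9 × 10 × sin 22° = 33.715 N down its slope, and the 4 kg mass has 4 × 10 × sin 18.43° = 12.649 N down its slope.
The 9 kg side's 33.715 N exceeds the other side's 12.649 N, so that mass slides down and the 4 kg mass slides up. Taking that direction as positive, Newton's second law for the whole system gives 33.715 − 12.649 = (9 + 4) a, so a = 21.066 / 13 = 1.6205 m/s².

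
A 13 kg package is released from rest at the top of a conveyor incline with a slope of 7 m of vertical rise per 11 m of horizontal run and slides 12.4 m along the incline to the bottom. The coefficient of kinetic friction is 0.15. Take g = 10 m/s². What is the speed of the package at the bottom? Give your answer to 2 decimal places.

10.09 m/s

The weight component along the incline is mg sin 32.47° = 69.794 N and the normal force is N = mg cos 32.47° = 109.676 N.
Friction up the slope is f = μN = 0.15 × 109.676 = 16.451 N, so the net downslope force is 69.794 − 16.451 = 53.343 N and a = 53.343 / 13 = 4.1033 m/s².
Starting from rest over a distance of 12.4 m, v² = 2aL = 2 × 4.1033 × 12.4 = 101.7618, so v = 10.0877 m/s.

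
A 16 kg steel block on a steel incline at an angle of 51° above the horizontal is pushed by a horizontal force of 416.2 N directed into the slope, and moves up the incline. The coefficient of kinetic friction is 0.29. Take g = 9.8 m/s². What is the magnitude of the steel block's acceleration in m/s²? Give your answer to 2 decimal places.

1.10 m/s²

The horizontal push has components F cos 51° = 416.2 × 0.6293 = 261.915 N up the incline and F sin 51° = 416.2 × 0.7771 = 323.429 N pressing into the surface.
The normal force is therefore N = mg cos 51° + F sin 51° = 98.674 + 323.429 = 422.103 N, and kinetic friction down the slope is μN = 0.29 × 422.103 = 122.410 N.
Along the incline: F cos 51° − mg sin 51° − μN = ma, so 261.915 − 121.849 − 122.410 = 16 a, giving a = 1.1035 m/s².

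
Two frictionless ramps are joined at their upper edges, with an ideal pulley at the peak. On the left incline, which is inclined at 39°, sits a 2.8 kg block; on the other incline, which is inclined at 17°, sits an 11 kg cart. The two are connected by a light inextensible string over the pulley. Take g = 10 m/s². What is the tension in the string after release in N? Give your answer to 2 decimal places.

20.57 N

Resolve each weight along its own incline: the 2.8 kg mass has component 2.8 × 10 × sin 39° = 17.621 N down its slope, and the 11 kg mass has 11 × 10 × sin 17° = 32.161 N down its slope.
The 11 kg side's 32.161 N exceeds the other side's 17.621 N, so that mass slides down and the 2.8 kg mass slides up. Taking that direction as positive, Newton's second law for the whole system gives 32.161 − 17.621 = (2.8 + 11) a, so a = 14.540 / 13.8 = 1.0536 m/s².
For the 2.8 kg mass (up-slope positive): T − 17.621 = 2.8 × 1.0536, so T = 20.571 N.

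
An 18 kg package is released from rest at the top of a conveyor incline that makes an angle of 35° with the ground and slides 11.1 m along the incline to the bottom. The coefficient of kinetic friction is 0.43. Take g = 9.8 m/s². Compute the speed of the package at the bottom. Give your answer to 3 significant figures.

6.94 m/s

The weight component along the incline is mg sin 35° = 101.179 N and the normal force is N = mg cos 35° = 144.498 N.
Friction up the slope is f = μN = 0.43 × 144.498 = 62.134 N, so the net downslope force is 101.179 − 62.134 = 39.045 N and a = 39.045 / 18 = 2.1692 m/s².
Starting from rest over a distance of 11.1 m, v² = 2aL = 2 × 2.1692 × 11.1 = 48.1562, so v = 6.9395 m/s.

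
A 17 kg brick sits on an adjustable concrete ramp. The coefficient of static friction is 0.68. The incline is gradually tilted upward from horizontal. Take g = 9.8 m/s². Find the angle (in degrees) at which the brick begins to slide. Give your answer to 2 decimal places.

34.22°

At the threshold of sliding, static friction is at its maximum μ_s N and exactly balances the weight component along the incline: mg sin θ = μ_s mg cos θ.
Hence tan θ = μ_s = 0.68, so θ = arctan(0.68) = 34.2157°.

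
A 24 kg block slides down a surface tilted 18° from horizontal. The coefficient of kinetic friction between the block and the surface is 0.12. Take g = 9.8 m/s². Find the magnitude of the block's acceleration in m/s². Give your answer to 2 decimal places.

1.91 m/s²

Resolving the weight along the incline: the component pulling the block down the slope is mg sin 18° = 24 × 9.8 × 0.3090 = 72.677 N, and the normal force is N = mg cos 18° = 24 × 9.8 × 0.9511 = 223.699 N.
Kinetic friction acts up the slope with magnitude f = μN = 0.12 × 223.699 = 26.844 N.
Net force along the incline is 72.677 − 26.844 = 45.833 N, so a = 45.833 / 24 = 1.9097 m/s².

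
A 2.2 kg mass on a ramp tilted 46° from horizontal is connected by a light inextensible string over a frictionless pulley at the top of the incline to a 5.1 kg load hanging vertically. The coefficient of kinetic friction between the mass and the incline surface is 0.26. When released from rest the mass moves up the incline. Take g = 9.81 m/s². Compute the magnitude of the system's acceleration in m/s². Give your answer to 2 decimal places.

For the mass on the incline: the weight component along the slope is m₁g sin 46° = 2.2 × 9.81 × 0.7193 = 15.524 N and the normal force is N = m₁g cos 46° = 14.992 N.
Kinetic friction opposes the mass's motion up the incline: f = μN = 0.26 × 14.992 = 3.898 N acting down the slope.
Newton's second law for the mass (up-slope positive): T − 15.524 − 3.898 = 2.2 a. For the hanging load (downward positive): 5.1 × 9.81 − T = 5.1 a.
Adding the two equations eliminates T: 30.609 = 7.3 a, so a = 4.1930 m/s².

4.19 m/s²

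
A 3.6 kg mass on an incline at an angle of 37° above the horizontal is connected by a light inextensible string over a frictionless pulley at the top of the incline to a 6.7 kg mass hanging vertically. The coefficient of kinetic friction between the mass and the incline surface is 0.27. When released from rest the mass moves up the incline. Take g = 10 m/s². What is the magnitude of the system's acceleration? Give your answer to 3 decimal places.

3.648 m/s²

For the mass on the incline: the weight component along the slope is m₁g sin 37° = 3.6 × 10 × 0.6018 = 21.665 N and the normal force is N = m₁g cos 37° = 28.751 N.
Kinetic friction opposes the mass's motion up the incline: f = μN = 0.27 × 28.751 = 7.763 N acting down the slope.
Newton's second law for the mass (up-slope positive): T − 21.665 − 7.763 = 3.6 a. For the hanging mass (downward positive): 6.7 × 10 − T = 6.7 a.
Adding the two equations eliminates T: 37.572 = 10.3 a, so a = 3.6478 m/s².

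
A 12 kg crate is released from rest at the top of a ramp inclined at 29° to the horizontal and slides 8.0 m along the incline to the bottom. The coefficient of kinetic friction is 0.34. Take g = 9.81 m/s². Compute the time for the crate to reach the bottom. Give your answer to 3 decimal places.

The weight component along the incline is mg sin 29° = 57.072 N and the normal force is N = mg cos 29° = 102.960 N.
Friction up the slope is f = μN = 0.34 × 102.960 = 35.006 N, so the net downslope force is 57.072 − 35.006 = 22.066 N and a = 22.066 / 12 = 1.8388 m/s².
Starting from rest, L = ½at², so t = √(2L/a) = √(2 × 8.0 / 1.8388) = 2.9498 s.

2.950 s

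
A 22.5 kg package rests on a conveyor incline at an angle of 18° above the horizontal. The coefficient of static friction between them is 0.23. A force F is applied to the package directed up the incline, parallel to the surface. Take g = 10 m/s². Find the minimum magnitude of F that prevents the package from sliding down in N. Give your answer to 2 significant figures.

20 N

The normal force is N = mg cos 18° = 213.988 N. With F at its minimum the package is on the verge of sliding down, so static friction is at its maximum μ_s N = 0.23 × 213.988 = 49.217 N and acts up the slope.
Equilibrium along the incline: F + μ_s N = mg sin 18°, so F = 69.529 − 49.217 = 20.312 N.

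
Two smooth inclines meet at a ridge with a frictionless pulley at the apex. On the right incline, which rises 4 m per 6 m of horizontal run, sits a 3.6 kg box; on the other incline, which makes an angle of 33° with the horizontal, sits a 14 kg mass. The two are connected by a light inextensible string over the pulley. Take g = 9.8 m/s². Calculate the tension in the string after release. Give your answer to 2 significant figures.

Resolve each weight along its own incline: the 3.6 kg mass has component 3.6 × 9.8 × sin 33.69° = 19.570 N down its slope, and the 14 kg mass has 14 × 9.8 × sin 33° = 74.724 N down its slope.
The 14 kg side's 74.724 N exceeds the other side's 19.570 N, so that mass slides down and the 3.6 kg mass slides up. Taking that direction as positive, Newton's second law for the whole system gives 74.724 − 19.570 = (3.6 + 14) a, so a = 55.154 / 17.6 = 3.1338 m/s².
For the 3.6 kg mass (up-slope positive): T − 19.570 = 3.6 × 3.1338, so T = 30.852 N.

31 N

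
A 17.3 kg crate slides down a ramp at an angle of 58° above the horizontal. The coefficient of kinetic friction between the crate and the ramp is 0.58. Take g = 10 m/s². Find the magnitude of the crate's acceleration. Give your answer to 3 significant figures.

Resolving the weight along the incline: the component pulling the crate down the slope is mg sin 58° = 17.3 × 10 × 0.8480 = 146.704 N, and the normal force is N = mg cos 58° = 17.3 × 10 × 0.5299 = 91.673 N.
Kinetic friction acts up the slope with magnitude f = μN = 0.58 × 91.673 = 53.170 N.
Net force along the incline is 146.704 − 53.170 = 93.534 N, so a = 93.534 / 17.3 = 5.4066 m/s².

5.41 m/s²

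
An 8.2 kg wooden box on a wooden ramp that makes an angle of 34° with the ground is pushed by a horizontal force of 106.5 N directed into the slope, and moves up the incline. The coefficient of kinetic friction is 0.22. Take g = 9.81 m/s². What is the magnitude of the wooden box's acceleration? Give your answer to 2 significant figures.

The horizontal push has components F cos 34° = 106.5 × 0.8290 = 88.288 N up the incline and F sin 34° = 106.5 × 0.5592 = 59.555 N pressing into the surface.
The normal force is therefore N = mg cos 34° + F sin 34° = 66.686 + 59.555 = 126.241 N, and kinetic friction down the slope is μN = 0.22 × 126.241 = 27.773 N.
Along the incline: F cos 34° − mg sin 34° − μN = ma, so 88.288 − 44.983 − 27.773 = 8.2 a, giving a = 1.8941 m/s².

1.9 m/s²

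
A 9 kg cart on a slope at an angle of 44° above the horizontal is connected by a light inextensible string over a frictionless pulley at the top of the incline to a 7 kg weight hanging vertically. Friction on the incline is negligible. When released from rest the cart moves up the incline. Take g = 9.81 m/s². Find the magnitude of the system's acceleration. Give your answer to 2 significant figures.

0.46 m/s²

For the cart on the incline: the weight component along the slope is m₁g sin 44° = 9 × 9.81 × 0.6947 = 61.335 N and the normal force is N = m₁g cos 44° = 63.511 N.
Newton's second law for the cart (up-slope positive): T − 61.335 = 9 a. For the hanging weight (downward positive): 7 × 9.81 − T = 7 a.
Adding the two equations eliminates T: 7.335 = 16 a, so a = 0.4584 m/s².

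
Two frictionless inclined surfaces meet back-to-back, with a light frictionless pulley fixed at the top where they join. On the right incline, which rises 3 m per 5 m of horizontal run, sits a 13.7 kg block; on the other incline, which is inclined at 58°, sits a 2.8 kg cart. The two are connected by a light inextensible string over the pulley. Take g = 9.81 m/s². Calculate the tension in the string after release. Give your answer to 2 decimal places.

31.08 N

Resolve each weight along its own incline: the 13.7 kg mass has component 13.7 × 9.81 × sin 30.96° = 69.147 N down its slope, and the 2.8 kg mass has 2.8 × 9.81 × sin 58° = 23.294 N down its slope.
The 13.7 kg side's 69.147 N exceeds the other side's 23.294 N, so that mass slides down and the 2.8 kg mass slides up. Taking that direction as positive, Newton's second law for the whole system gives 69.147 − 23.294 = (13.7 + 2.8) a, so a = 45.853 / 16.5 = 2.7790 m/s².
For the 2.8 kg mass (up-slope positive): T − 23.294 = 2.8 × 2.7790, so T = 31.075 N.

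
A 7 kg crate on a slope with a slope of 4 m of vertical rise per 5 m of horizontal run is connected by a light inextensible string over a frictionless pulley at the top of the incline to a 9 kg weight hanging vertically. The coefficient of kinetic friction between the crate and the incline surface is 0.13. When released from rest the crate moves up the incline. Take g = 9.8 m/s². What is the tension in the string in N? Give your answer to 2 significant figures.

For the crate on the incline: the weight component along the slope is m₁g sin 38.66° = 7 × 9.8 × 0.6247 = 42.854 N and the normal force is N = m₁g cos 38.66° = 53.568 N.
Kinetic friction opposes the crate's motion up the incline: f = μN = 0.13 × 53.568 = 6.964 N acting down the slope.
Newton's second law for the crate (up-slope positive): T − 42.854 − 6.964 = 7 a. For the hanging weight (downward positive): 9 × 9.8 − T = 9 a.
Adding the two equations eliminates T: 38.382 = 16 a, so a = 2.3989 m/s².
Then from the hanging weight's equation, T = 9 × (9.8 − 2.3989) = 66.610 N.

67 N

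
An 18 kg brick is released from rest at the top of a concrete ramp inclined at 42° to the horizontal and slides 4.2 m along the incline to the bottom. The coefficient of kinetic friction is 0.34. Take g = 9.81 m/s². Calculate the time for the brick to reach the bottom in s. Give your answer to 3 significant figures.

The weight component along the incline is mg sin 42° = 118.155 N and the normal force is N = mg cos 42° = 131.225 N.
Friction up the slope is f = μN = 0.34 × 131.225 = 44.617 N, so the net downslope force is 118.155 − 44.617 = 73.538 N and a = 73.538 / 18 = 4.0854 m/s².
Starting from rest, L = ½at², so t = √(2L/a) = √(2 × 4.2 / 4.0854) = 1.4339 s.

1.43 s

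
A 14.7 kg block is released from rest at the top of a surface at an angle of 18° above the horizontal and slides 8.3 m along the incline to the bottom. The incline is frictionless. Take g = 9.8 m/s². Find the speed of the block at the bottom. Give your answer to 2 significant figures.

The weight component along the incline is mg sin 18° = 44.517 N and the normal force is N = mg cos 18° = 137.009 N.
With no friction, a = g sin 18° = 3.0284 m/s².
Starting from rest over a distance of 8.3 m, v² = 2aL = 2 × 3.0284 × 8.3 = 50.2714, so v = 7.0902 m/s.

7.1 m/s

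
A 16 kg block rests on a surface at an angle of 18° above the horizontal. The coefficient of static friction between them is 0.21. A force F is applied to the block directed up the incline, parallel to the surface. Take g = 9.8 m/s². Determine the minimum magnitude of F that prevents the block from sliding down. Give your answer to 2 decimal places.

The normal force is N = mg cos 18° = 149.126 N. With F at its minimum the block is on the verge of sliding down, so static friction is at its maximum μ_s N = 0.21 × 149.126 = 31.316 N and acts up the slope.
Equilibrium along the incline: F + μ_s N = mg sin 18°, so F = 48.454 − 31.316 = 17.138 N.

17.14 N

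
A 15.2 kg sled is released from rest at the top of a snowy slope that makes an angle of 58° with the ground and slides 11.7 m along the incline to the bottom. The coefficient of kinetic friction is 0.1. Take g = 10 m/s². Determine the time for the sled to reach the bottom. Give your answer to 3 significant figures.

The weight component along the incline is mg sin 58° = 128.903 N and the normal force is N = mg cos 58° = 80.548 N.
Friction up the slope is f = μN = 0.1 × 80.548 = 8.055 N, so the net downslope force is 128.903 − 8.055 = 120.848 N and a = 120.848 / 15.2 = 7.9505 m/s².
Starting from rest, L = ½at², so t = √(2L/a) = √(2 × 11.7 / 7.9505) = 1.7156 s.

1.72 s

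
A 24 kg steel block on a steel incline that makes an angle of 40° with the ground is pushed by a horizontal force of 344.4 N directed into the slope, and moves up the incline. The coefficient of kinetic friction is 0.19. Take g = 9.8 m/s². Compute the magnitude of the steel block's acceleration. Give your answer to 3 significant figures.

The horizontal push has components F cos 40° = 344.4 × 0.7660 = 263.810 N up the incline and F sin 40° = 344.4 × 0.6428 = 221.380 N pressing into the surface.
The normal force is therefore N = mg cos 40° + F sin 40° = 180.163 + 221.380 = 401.543 N, and kinetic friction down the slope is μN = 0.19 × 401.543 = 76.293 N.
Along the incline: F cos 40° − mg sin 40° − μN = ma, so 263.810 − 151.187 − 76.293 = 24 a, giving a = 1.5137 m/s².

1.51 m/s²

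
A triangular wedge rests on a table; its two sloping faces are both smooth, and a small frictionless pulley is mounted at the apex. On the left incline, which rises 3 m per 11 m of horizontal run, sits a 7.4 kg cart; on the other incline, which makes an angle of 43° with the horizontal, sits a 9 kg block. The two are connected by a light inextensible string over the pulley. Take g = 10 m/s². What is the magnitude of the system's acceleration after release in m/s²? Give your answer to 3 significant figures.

2.56 m/s²

Resolve each weight along its own incline: the 7.4 kg mass has component 7.4 × 10 × sin 15.26° = 19.471 N down its slope, and the 9 kg mass has 9 × 10 × sin 43° = 61.380 N down its slope.
The 9 kg side's 61.380 N exceeds the other side's 19.471 N, so that mass slides down and the 7.4 kg mass slides up. Taking that direction as positive, Newton's second law for the whole system gives 61.380 − 19.471 = (7.4 + 9) a, so a = 41.909 / 16.4 = 2.5554 m/s².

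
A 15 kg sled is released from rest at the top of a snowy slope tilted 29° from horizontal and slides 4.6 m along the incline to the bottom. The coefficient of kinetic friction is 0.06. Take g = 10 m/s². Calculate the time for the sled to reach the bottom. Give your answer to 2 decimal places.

1.46 s

The weight component along the incline is mg sin 29° = 72.721 N and the normal force is N = mg cos 29° = 131.193 N.
Friction up the slope is f = μN = 0.06 × 131.193 = 7.872 N, so the net downslope force is 72.721 − 7.872 = 64.849 N and a = 64.849 / 15 = 4.3233 m/s².
Starting from rest, L = ½at², so t = √(2L/a) = √(2 × 4.6 / 4.3233) = 1.4588 s.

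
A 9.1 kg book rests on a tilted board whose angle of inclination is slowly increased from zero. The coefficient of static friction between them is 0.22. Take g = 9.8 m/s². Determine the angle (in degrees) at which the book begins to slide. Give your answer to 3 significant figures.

12.4°

At the threshold of sliding, static friction is at its maximum μ_s N and exactly balances the weight component along the incline: mg sin θ = μ_s mg cos θ.
Hence tan θ = μ_s = 0.22, so θ = arctan(0.22) = 12.4074°.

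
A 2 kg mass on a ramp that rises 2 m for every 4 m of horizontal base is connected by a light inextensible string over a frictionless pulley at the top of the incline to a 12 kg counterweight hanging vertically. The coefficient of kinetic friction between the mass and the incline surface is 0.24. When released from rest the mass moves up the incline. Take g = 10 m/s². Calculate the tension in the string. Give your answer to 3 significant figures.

For the mass on the incline: the weight component along the slope is m₁g sin 26.57° = 2 × 10 × 0.4472 = 8.944 N and the normal force is N = m₁g cos 26.57° = 17.889 N.
Kinetic friction opposes the mass's motion up the incline: f = μN = 0.24 × 17.889 = 4.293 N acting down the slope.
Newton's second law for the mass (up-slope positive): T − 8.944 − 4.293 = 2 a. For the hanging counterweight (downward positive): 12 × 10 − T = 12 a.
Adding the two equations eliminates T: 106.763 = 14 a, so a = 7.6259 m/s².
Then from the hanging counterweight's equation, T = 12 × (10 − 7.6259) = 28.489 N.

28.5 N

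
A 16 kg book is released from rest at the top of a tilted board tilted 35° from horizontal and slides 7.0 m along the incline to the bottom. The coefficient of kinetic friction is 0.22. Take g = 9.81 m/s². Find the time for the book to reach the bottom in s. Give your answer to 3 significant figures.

The weight component along the incline is mg sin 35° = 90.029 N and the normal force is N = mg cos 35° = 128.574 N.
Friction up the slope is f = μN = 0.22 × 128.574 = 28.286 N, so the net downslope force is 90.029 − 28.286 = 61.743 N and a = 61.743 / 16 = 3.8589 m/s².
Starting from rest, L = ½at², so t = √(2L/a) = √(2 × 7.0 / 3.8589) = 1.9047 s.

1.90 s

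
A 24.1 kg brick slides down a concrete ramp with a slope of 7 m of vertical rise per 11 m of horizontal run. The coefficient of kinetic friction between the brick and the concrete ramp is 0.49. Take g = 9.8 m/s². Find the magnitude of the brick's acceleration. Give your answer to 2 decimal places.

1.21 m/s²

Resolving the weight along the incline: the component pulling the brick down the slope is mg sin 32.47° = 24.1 × 9.8 × 0.5369 = 126.805 N, and the normal force is N = mg cos 32.47° = 24.1 × 9.8 × 0.8437 = 199.265 N.
Kinetic friction acts up the slope with magnitude f = μN = 0.49 × 199.265 = 97.640 N.
Net force along the incline is 126.805 − 97.640 = 29.165 N, so a = 29.165 / 24.1 = 1.2102 m/s².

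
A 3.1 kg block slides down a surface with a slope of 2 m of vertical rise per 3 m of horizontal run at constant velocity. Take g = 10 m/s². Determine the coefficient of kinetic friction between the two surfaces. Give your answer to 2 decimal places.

0.67

At constant velocity the net force along the incline is zero: mg sin 33.69° = μ mg cos 33.69°.
So μ = tan 33.69° = 0.5547 / 0.8321 = 0.6666.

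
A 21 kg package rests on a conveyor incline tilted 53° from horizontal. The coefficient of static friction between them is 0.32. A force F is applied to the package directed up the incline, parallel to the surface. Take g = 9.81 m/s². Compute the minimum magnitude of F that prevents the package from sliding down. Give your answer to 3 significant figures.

The normal force is N = mg cos 53° = 123.980 N. With F at its minimum the package is on the verge of sliding down, so static friction is at its maximum μ_s N = 0.32 × 123.980 = 39.674 N and acts up the slope.
Equilibrium along the incline: F + μ_s N = mg sin 53°, so F = 164.527 − 39.674 = 124.853 N.

125 N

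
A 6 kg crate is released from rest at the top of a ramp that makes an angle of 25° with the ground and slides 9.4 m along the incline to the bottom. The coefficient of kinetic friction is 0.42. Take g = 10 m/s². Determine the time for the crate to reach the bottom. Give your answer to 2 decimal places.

6.69 s

The weight component along the incline is mg sin 25° = 25.357 N and the normal force is N = mg cos 25° = 54.378 N.
Friction up the slope is f = μN = 0.42 × 54.378 = 22.839 N, so the net downslope force is 25.357 − 22.839 = 2.518 N and a = 2.518 / 6 = 0.4197 m/s².
Starting from rest, L = ½at², so t = √(2L/a) = √(2 × 9.4 / 0.4197) = 6.6928 s.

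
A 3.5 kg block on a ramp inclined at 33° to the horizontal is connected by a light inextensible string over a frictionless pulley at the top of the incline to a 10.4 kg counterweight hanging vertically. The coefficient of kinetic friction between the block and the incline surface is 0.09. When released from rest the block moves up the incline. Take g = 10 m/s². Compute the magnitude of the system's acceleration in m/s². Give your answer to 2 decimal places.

For the block on the incline: the weight component along the slope is m₁g sin 33° = 3.5 × 10 × 0.5446 = 19.061 N and the normal force is N = m₁g cos 33° = 29.353 N.
Kinetic friction opposes the block's motion up the incline: f = μN = 0.09 × 29.353 = 2.642 N acting down the slope.
Newton's second law for the block (up-slope positive): T − 19.061 − 2.642 = 3.5 a. For the hanging counterweight (downward positive): 10.4 × 10 − T = 10.4 a.
Adding the two equations eliminates T: 82.297 = 13.9 a, so a = 5.9206 m/s².

5.92 m/s²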